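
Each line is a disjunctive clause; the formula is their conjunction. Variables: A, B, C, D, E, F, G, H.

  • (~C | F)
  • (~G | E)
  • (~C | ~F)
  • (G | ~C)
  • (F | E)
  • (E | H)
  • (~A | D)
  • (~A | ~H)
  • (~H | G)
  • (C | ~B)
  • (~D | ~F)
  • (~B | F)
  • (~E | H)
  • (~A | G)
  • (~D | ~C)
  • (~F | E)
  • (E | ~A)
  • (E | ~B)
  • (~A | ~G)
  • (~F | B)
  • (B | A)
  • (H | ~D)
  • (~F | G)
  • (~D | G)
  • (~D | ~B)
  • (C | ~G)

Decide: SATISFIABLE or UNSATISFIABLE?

F = True:
  propagation gives C=False, B=False; an empty clause results — contradiction.
F = False:
  propagation gives C=False, E=True, B=False, H=True; an empty clause results — contradiction.
Every branch closes, so no satisfying assignment exists.

UNSATISFIABLE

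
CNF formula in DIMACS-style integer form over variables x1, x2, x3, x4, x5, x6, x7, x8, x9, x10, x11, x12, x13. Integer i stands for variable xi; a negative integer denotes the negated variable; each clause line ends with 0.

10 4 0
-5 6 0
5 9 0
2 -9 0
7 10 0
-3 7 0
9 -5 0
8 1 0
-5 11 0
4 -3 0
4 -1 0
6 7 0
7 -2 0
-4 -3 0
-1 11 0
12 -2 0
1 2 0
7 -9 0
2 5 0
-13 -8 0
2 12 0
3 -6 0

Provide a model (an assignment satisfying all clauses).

x1=False, x2=True, x3=False, x4=True, x5=False, x6=False, x7=True, x8=True, x9=True, x10=False, x11=True, x12=True, x13=False

Check each clause:
  1. (x10 || x4) — x4 is true.
  2. (x6 || !x5) — !x5 is true.
  3. (x5 || x9) — x9 is true.
  4. (!x9 || x2) — x2 is true.
  5. (x7 || x10) — x7 is true.
  6. (!x3 || x7) — !x3 is true.
  7. (x9 || !x5) — x9 is true.
  8. (x1 || x8) — x8 is true.
  9. (!x5 || x11) — x11 is true.
  10. (x4 || !x3) — x4 is true.
  11. (x4 || !x1) — x4 is true.
  12. (x7 || x6) — x7 is true.
  13. (x7 || !x2) — x7 is true.
  14. (!x3 || !x4) — !x3 is true.
  15. (x11 || !x1) — x11 is true.
  16. (x12 || !x2) — x12 is true.
  17. (x2 || x1) — x2 is true.
  18. (x7 || !x9) — x7 is true.
  19. (x5 || x2) — x2 is true.
  20. (!x8 || !x13) — !x13 is true.
  21. (x2 || x12) — x2 is true.
  22. (!x6 || x3) — !x6 is true.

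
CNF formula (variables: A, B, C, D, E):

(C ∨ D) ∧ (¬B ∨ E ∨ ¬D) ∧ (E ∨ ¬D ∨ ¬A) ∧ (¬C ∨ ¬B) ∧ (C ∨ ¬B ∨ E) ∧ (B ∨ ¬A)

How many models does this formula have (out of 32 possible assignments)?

Split on B, then C.
  B=1, C=1: a clause becomes empty — 0.
  B=1, C=0: remaining (A,D,E) ∈ {(0,1,1); (1,1,1)} — 2.
  B=0, C=1: remaining (A,D,E) ∈ {(0,0,0); (0,0,1); (0,1,0); (0,1,1)} — 4.
  B=0, C=0: remaining (A,D,E) ∈ {(0,1,0); (0,1,1)} — 2.
Total: 0 + 2 + 4 + 2 = 8.

8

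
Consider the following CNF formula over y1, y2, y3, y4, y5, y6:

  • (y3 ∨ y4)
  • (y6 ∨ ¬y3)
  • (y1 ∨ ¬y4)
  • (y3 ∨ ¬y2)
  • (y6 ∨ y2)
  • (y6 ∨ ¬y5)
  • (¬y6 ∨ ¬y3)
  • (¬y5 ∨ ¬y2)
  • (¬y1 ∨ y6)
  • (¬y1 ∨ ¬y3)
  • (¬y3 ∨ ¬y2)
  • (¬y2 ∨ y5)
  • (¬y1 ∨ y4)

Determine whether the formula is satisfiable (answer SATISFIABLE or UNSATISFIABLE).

SATISFIABLE

Try y1 = True.
  then y6 is forced to True.
  then y3 is forced to False.
  then y4 is forced to True.
  then y2 is forced to False.
y5 is now unconstrained; take y5 = False.
So y1=1, y2=0, y3=0, y4=1, y5=0, y6=1 is a satisfying assignment.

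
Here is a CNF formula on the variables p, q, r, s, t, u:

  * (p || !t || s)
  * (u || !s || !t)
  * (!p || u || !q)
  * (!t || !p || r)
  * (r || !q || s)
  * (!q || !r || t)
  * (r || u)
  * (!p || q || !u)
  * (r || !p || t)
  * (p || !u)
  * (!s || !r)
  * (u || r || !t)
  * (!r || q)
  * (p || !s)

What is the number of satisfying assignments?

1

Satisfying assignments:
  p=T q=T r=T s=F t=T u=T
That's 1 in total.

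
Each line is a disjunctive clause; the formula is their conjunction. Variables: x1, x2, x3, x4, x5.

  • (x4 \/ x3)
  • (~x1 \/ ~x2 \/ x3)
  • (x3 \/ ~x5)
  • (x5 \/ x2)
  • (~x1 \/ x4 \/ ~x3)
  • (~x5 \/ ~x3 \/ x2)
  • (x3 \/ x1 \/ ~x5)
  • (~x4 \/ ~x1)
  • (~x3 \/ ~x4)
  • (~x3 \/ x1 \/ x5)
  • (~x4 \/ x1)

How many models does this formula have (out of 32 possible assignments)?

The models are:
  x1=0 x2=1 x3=1 x4=0 x5=1
Count: 1.

1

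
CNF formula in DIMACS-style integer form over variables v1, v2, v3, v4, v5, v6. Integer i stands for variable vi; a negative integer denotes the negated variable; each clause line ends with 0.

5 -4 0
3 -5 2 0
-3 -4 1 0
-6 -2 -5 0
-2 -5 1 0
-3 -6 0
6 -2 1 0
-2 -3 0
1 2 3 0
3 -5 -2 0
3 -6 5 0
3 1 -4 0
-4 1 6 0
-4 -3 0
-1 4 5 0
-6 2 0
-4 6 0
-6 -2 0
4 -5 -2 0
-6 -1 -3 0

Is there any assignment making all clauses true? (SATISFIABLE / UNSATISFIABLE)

SATISFIABLE

Set v1 = False and propagate.
Try v2 = False.
  then v3 is forced to True.
  then v4 is forced to False.
  then v6 is forced to False.
v5 is now unconstrained; take v5 = False.
Every clause has at least one true literal under this assignment.
So v1 = F, v2 = F, v3 = T, v4 = F, v5 = F, v6 = F is a satisfying assignment.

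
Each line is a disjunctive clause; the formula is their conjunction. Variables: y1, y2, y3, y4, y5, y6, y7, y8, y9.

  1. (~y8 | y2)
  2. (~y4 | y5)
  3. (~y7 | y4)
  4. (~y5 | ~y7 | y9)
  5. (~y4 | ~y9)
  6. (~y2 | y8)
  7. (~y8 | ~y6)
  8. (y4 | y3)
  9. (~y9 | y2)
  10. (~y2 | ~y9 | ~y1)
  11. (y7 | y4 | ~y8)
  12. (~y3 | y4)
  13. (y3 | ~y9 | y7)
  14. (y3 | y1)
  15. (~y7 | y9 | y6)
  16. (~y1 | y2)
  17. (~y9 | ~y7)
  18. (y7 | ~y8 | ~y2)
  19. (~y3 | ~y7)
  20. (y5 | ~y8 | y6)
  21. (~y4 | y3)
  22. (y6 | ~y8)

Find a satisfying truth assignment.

y1 = False  y2 = False  y3 = True  y4 = True  y5 = True  y6 = True  y7 = False  y8 = False  y9 = False

Check each clause:
  1. (y2 | ~y8) — ~y8 is true.
  2. (y5 | ~y4) — y5 is true.
  3. (~y7 | y4) — ~y7 is true.
  4. (y9 | ~y7 | ~y5) — ~y7 is true.
  5. (~y4 | ~y9) — ~y9 is true.
  6. (y8 | ~y2) — ~y2 is true.
  7. (~y8 | ~y6) — ~y8 is true.
  8. (y3 | y4) — y3 is true.
  9. (y2 | ~y9) — ~y9 is true.
  10. (~y1 | ~y9 | ~y2) — ~y1 is true.
  11. (y4 | ~y8 | y7) — ~y8 is true.
  12. (y4 | ~y3) — y4 is true.
  13. (y3 | y7 | ~y9) — y3 is true.
  14. (y3 | y1) — y3 is true.
  15. (~y7 | y6 | y9) — ~y7 is true.
  16. (~y1 | y2) — ~y1 is true.
  17. (~y9 | ~y7) — ~y7 is true.
  18. (y7 | ~y2 | ~y8) — ~y8 is true.
  19. (~y7 | ~y3) — ~y7 is true.
  20. (y5 | y6 | ~y8) — ~y8 is true.
  21. (y3 | ~y4) — y3 is true.
  22. (y6 | ~y8) — ~y8 is true.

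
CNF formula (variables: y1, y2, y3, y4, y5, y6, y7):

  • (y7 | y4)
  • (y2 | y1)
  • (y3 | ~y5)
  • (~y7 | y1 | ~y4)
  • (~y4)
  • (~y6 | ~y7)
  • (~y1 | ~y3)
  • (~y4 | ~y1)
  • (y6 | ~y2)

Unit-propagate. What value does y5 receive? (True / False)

False

Unit clause (~y4) sets y4 = False.
In (y4 | y7), y4 is now false; y7 must hold, so y7 = True.
(~y7 | ~y6): since y7 = True, the clause reduces to (~y6). y6 = False.
From (~y2 | y6) and y6 = False: y2 = False.
From (y1 | y2) and y2 = False: y1 = True.
From (~y3 | ~y1) and y1 = True: y3 = False.
In (y3 | ~y5), y3 is now false; ~y5 must hold, so y5 = False.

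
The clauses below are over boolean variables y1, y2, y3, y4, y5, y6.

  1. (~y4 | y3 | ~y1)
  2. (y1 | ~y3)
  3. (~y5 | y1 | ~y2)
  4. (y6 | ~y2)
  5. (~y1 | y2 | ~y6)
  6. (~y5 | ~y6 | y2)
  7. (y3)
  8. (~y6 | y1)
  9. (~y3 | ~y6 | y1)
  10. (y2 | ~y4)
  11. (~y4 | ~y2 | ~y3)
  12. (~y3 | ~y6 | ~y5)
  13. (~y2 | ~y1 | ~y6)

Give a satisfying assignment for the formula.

y1=True, y2=False, y3=True, y4=False, y5=True, y6=False

(y3) is a unit clause, so y3 = True.
Unit propagation: (y1) forces y1 = True.
y4 occurs only negated in the remaining clauses — set y4 = False.
Branch on y2: take y2 = False.
  then y6 is forced to False.
y5 is now unconstrained; take y5 = True.
Every clause has at least one true literal under this assignment.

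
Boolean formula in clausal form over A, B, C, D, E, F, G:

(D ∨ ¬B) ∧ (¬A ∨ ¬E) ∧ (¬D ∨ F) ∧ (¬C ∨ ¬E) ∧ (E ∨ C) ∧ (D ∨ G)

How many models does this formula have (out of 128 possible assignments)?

18

Split on D, then E.
  D=1, E=1: remaining (A,B,C,F,G) ∈ {(0,0,0,1,0); (0,0,0,1,1); (0,1,0,1,0); (0,1,0,1,1)} — 4.
  D=1, E=0: forces C=1; F=1; A, B, G free → 2^3 = 8.
  D=0, E=1: remaining (A,B,C,F,G) ∈ {(0,0,0,0,1); (0,0,0,1,1)} — 2.
  D=0, E=0: remaining (A,B,C,F,G) ∈ {(0,0,1,0,1); (0,0,1,1,1); (1,0,1,0,1); (1,0,1,1,1)} — 4.
Total: 4 + 8 + 2 + 4 = 18.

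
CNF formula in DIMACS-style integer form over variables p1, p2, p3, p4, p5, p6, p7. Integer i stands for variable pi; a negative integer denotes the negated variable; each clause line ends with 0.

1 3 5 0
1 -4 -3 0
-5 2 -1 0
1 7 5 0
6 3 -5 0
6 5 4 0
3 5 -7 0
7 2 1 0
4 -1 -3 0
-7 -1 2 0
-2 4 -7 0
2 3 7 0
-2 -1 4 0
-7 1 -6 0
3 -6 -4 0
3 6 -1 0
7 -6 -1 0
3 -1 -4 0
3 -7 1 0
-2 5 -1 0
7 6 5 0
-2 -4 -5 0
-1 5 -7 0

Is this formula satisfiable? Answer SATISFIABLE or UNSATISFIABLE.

SATISFIABLE

Try p1 = False.
Branch on p2: take p2 = True.
Set p3 = True and propagate.
  then p4 is forced to False.
  then p7 is forced to False.
  then p5 is forced to True.
p6 is now unconstrained; take p6 = True.
So p1=0, p2=1, p3=1, p4=0, p5=1, p6=1, p7=0 is a satisfying assignment.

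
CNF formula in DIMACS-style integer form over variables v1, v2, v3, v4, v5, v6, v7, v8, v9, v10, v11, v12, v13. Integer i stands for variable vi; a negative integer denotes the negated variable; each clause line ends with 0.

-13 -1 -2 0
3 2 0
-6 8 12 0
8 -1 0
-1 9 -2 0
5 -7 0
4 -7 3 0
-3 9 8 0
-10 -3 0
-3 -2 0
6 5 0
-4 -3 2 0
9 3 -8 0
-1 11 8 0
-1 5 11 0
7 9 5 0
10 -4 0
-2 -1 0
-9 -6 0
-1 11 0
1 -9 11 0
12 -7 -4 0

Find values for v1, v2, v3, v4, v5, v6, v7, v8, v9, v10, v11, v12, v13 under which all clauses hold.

v1=False  v2=False  v3=True  v4=False  v5=True  v6=False  v7=True  v8=False  v9=True  v10=False  v11=True  v12=True  v13=False

Pure literal: v5 appears only positively; assign v5 = True.
Pure literal: v11 appears only positively; assign v11 = True.
Branch on v1: take v1 = False.
Branch on v2: take v2 = False.
  then v3 is forced to True.
  then v10 is forced to False.
  then v4 is forced to False.
For the remaining variables, v6 = False, v7 = True, v8 = False, v9 = True, v12 = True, v13 = False works.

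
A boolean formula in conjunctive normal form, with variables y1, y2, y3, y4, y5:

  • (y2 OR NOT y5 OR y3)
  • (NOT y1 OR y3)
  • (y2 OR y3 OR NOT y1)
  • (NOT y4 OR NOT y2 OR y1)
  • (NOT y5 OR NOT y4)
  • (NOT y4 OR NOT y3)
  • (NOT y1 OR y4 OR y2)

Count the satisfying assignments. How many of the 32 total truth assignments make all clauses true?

10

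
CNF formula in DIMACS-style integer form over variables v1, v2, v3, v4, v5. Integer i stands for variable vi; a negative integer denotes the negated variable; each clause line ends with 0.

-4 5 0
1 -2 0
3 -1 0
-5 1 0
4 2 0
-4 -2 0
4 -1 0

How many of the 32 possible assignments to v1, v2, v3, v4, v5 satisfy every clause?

1

The models are:
  v1=T v2=F v3=T v4=T v5=T
Count: 1.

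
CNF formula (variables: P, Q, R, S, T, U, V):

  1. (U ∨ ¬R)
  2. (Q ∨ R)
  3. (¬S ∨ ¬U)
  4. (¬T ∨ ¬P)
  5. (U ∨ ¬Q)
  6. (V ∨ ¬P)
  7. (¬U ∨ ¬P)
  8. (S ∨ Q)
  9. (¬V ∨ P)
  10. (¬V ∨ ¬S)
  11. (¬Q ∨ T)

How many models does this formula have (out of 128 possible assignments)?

The models are:
  P=0 Q=1 R=0 S=0 T=1 U=1 V=0
  P=0 Q=1 R=1 S=0 T=1 U=1 V=0
Count: 2.

2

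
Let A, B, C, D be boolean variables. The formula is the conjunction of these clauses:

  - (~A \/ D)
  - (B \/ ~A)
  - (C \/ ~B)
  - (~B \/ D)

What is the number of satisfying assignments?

The models are:
  A=F B=F C=F D=F
  A=F B=F C=F D=T
  A=F B=F C=T D=F
  A=F B=F C=T D=T
  A=F B=T C=T D=T
  A=T B=T C=T D=T
That's 6 in total.

6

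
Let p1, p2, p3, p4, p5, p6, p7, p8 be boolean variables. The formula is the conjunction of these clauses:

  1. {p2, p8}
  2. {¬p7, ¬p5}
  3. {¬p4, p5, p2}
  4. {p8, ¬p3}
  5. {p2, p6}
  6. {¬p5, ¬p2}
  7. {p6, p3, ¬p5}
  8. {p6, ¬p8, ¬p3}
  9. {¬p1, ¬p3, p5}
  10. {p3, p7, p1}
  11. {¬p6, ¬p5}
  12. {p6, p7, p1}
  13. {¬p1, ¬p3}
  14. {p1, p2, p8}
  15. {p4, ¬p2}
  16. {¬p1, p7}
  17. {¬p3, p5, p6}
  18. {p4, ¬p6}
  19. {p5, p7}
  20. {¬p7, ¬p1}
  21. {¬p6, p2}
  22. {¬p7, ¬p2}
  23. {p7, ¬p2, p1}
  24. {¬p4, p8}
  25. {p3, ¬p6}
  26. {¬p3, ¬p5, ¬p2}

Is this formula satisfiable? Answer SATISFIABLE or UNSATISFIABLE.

UNSATISFIABLE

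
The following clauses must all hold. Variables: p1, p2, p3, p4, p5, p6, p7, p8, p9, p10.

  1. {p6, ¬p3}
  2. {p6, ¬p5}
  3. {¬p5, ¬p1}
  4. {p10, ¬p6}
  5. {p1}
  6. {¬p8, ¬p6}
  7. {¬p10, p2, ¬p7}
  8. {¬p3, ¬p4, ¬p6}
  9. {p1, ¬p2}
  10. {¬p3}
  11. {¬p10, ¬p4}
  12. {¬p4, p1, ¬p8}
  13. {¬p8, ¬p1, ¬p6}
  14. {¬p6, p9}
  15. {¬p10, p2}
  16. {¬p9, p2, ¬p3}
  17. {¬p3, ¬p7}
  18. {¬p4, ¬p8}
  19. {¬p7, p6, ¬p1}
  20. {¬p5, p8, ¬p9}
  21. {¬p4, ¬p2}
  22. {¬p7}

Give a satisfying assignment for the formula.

(p1) is a unit clause, so p1 = True.
(¬p5) is a unit clause, so p5 = False.
The clause (¬p3) is unit: p3 must be False.
Unit propagation: (¬p7) forces p7 = False.
Pure literal: p4 appears only negated; assign p4 = False.
p6 occurs only negated in the remaining clauses — set p6 = False.
Try p2 = True.
p8, p9, p10 are now unconstrained; take p8 = False, p9 = False, p10 = False.

p1=T, p2=T, p3=F, p4=F, p5=F, p6=F, p7=F, p8=F, p9=F, p10=F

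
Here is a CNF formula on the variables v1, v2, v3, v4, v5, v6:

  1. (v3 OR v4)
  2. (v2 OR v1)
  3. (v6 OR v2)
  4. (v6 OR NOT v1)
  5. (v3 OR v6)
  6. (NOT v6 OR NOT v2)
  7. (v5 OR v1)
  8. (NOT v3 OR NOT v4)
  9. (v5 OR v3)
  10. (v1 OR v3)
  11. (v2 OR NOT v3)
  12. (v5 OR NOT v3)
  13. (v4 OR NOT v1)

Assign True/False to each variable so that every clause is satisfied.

v1=T  v2=F  v3=F  v4=T  v5=T  v6=T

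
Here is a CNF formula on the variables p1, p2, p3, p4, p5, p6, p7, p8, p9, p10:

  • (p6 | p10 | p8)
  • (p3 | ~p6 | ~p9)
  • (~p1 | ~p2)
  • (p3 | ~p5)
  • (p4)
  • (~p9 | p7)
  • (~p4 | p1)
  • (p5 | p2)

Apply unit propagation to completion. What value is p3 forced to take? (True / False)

True

(p4) is a unit clause: p4 = True.
(~p4 | p1) with p4 = True leaves only p1, so p1 = True.
(~p2 | ~p1): since p1 = True, the clause reduces to (~p2). p2 = False.
In (p5 | p2), p2 is now false; p5 must hold, so p5 = True.
In (p3 | ~p5), ~p5 is now false; p3 must hold, so p3 = True.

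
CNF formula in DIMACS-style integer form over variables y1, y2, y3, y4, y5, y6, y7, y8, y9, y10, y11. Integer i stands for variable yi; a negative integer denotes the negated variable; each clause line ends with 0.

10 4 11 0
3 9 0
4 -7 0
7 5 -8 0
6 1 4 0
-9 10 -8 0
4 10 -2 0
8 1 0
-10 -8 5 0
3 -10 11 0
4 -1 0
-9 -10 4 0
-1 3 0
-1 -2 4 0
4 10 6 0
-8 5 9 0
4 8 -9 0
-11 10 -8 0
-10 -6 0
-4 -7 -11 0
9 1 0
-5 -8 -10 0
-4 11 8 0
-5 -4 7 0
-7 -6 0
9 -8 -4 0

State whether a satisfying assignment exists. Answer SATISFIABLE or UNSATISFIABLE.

SATISFIABLE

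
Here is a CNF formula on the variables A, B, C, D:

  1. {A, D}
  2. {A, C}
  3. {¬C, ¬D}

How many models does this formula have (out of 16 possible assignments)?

6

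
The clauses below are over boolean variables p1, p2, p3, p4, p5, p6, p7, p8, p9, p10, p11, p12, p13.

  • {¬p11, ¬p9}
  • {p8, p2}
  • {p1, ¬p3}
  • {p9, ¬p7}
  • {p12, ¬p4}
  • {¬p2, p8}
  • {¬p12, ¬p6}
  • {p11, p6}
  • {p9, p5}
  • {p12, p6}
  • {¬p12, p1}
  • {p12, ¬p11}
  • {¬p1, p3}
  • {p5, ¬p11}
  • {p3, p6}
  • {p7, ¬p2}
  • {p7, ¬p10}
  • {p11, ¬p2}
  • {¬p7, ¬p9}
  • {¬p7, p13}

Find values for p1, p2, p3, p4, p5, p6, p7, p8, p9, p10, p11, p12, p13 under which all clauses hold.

Pure literal: p5 appears only positively; assign p5 = True.
p8 occurs only positively in the remaining clauses — set p8 = True.
Branch on p1: take p1 = True.
  then p3 is forced to True.
Try p2 = False.
Branch on p4: take p4 = True.
  then p12 is forced to True.
  then p6 is forced to False.
  then p11 is forced to True.
  then p9 is forced to False.
  then p7 is forced to False.
  then p10 is forced to False.
p13 is now unconstrained; take p13 = True.
Check each clause:
  1. {¬p9, ¬p11} — ¬p9 is true.
  2. {p8, p2} — p8 is true.
  3. {p1, ¬p3} — p1 is true.
  4. {¬p7, p9} — ¬p7 is true.
  5. {p12, ¬p4} — p12 is true.
  6. {p8, ¬p2} — p8 is true.
  7. {¬p12, ¬p6} — ¬p6 is true.
  8. {p6, p11} — p11 is true.
  9. {p9, p5} — p5 is true.
  10. {p12, p6} — p12 is true.
  11. {p1, ¬p12} — p1 is true.
  12. {p12, ¬p11} — p12 is true.
  13. {p3, ¬p1} — p3 is true.
  14. {¬p11, p5} — p5 is true.
  15. {p6, p3} — p3 is true.
  16. {p7, ¬p2} — ¬p2 is true.
  17. {p7, ¬p10} — ¬p10 is true.
  18. {¬p2, p11} — p11 is true.
  19. {¬p7, ¬p9} — ¬p7 is true.
  20. {p13, ¬p7} — ¬p7 is true.

p1=True  p2=False  p3=True  p4=True  p5=True  p6=False  p7=False  p8=True  p9=False  p10=False  p11=True  p12=True  p13=True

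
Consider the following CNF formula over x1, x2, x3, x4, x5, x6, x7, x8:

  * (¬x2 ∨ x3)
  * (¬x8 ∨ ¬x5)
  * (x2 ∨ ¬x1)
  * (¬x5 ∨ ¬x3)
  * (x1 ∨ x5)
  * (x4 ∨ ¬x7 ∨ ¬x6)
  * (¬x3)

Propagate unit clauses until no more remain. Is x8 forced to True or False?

False

(¬x3) is a unit clause: x3 = False.
(¬x2 ∨ x3) with x3 = False leaves only ¬x2, so x2 = False.
From (x2 ∨ ¬x1) and x2 = False: x1 = False.
(x5 ∨ x1) with x1 = False leaves only x5, so x5 = True.
From (¬x5 ∨ ¬x8) and x5 = True: x8 = False.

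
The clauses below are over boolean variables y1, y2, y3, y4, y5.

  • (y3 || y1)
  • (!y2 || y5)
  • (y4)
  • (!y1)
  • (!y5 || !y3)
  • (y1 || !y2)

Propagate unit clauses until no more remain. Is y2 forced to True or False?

False

(y4) stands alone — y4 = True.
Unit clause (!y1) sets y1 = False.
(y3 || y1) with y1 = False leaves only y3, so y3 = True.
From (!y5 || !y3) and y3 = True: y5 = False.
(!y2 || y5): since y5 = False, the clause reduces to (!y2). y2 = False.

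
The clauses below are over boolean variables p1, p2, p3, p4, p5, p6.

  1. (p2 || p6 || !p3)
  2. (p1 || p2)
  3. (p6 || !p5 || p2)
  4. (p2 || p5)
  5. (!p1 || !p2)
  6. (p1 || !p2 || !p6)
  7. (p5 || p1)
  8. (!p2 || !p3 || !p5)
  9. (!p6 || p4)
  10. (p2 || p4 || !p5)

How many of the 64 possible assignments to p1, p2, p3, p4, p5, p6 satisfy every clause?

Satisfying assignments:
  p1=0 p2=1 p3=0 p4=0 p5=1 p6=0
  p1=0 p2=1 p3=0 p4=1 p5=1 p6=0
  p1=1 p2=0 p3=0 p4=1 p5=1 p6=1
  p1=1 p2=0 p3=1 p4=1 p5=1 p6=1
Count: 4.

4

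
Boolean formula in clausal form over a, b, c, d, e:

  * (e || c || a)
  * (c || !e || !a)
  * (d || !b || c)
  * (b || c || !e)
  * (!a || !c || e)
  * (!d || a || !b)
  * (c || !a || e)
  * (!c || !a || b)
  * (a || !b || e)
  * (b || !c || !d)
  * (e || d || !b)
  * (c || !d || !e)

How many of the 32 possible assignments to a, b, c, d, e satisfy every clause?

Satisfying assignments:
  a=0 b=0 c=1 d=0 e=0
  a=0 b=0 c=1 d=0 e=1
  a=0 b=1 c=1 d=0 e=1
  a=1 b=1 c=1 d=0 e=1
  a=1 b=1 c=1 d=1 e=1
Count: 5.

5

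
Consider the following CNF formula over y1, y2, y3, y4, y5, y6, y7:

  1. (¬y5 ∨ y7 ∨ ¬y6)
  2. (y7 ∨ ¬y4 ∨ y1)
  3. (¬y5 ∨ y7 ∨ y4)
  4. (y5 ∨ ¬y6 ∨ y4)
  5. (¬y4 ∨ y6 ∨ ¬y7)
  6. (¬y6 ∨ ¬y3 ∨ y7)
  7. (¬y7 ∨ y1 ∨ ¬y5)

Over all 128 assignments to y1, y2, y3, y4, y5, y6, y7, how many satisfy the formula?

Case analysis on y7 and y4:
  y7=T, y4=T: y2, y3 free; 3 ways for (y1,y5,y6) × 2^2 = 12.
  y7=T, y4=F: y2, y3 free; 4 ways for (y1,y5,y6) × 2^2 = 16.
  y7=F, y4=T: y2 free; 5 ways for (y1,y3,y5,y6) × 2^1 = 10.
  y7=F, y4=F: forces y5=F; y6=F; y1, y2, y3 free → 2^3 = 8.
Total: 12 + 16 + 10 + 8 = 46.

46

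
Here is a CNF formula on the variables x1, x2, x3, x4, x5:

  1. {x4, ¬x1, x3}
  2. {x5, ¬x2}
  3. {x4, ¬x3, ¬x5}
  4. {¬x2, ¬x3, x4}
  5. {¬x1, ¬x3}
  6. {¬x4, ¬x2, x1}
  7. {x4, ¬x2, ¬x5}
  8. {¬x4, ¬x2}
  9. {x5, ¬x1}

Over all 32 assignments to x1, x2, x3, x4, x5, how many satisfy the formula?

Satisfying assignments:
  x1=0 x2=0 x3=0 x4=0 x5=0
  x1=0 x2=0 x3=0 x4=0 x5=1
  x1=0 x2=0 x3=0 x4=1 x5=0
  x1=0 x2=0 x3=0 x4=1 x5=1
  x1=0 x2=0 x3=1 x4=0 x5=0
  x1=0 x2=0 x3=1 x4=1 x5=0
  x1=0 x2=0 x3=1 x4=1 x5=1
  x1=1 x2=0 x3=0 x4=1 x5=1
Count: 8.

8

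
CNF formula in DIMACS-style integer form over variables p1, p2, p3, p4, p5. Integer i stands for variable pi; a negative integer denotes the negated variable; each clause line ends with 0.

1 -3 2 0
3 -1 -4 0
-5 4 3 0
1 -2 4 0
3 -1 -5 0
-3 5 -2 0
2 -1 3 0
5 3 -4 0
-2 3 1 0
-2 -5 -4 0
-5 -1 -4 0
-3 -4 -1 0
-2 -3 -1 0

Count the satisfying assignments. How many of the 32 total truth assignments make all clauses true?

5

Satisfying assignments:
  p1=0 p2=0 p3=0 p4=0 p5=0
  p1=0 p2=0 p3=0 p4=1 p5=1
  p1=1 p2=0 p3=1 p4=0 p5=0
  p1=1 p2=0 p3=1 p4=0 p5=1
  p1=1 p2=1 p3=0 p4=0 p5=0
That's 5 in total.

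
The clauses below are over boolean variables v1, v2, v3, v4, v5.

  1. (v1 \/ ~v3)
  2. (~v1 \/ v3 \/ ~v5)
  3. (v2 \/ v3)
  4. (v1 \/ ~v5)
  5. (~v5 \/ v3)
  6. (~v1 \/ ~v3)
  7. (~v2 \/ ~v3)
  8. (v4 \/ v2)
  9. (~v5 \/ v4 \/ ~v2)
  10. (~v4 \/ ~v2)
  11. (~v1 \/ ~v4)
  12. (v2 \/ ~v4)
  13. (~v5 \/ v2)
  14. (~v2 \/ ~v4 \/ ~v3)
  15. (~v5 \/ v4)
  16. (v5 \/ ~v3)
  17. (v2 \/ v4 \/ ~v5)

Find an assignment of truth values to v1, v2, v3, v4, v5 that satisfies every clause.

v1 = F, v2 = T, v3 = F, v4 = F, v5 = F

Try v1 = False.
  then v3 is forced to False.
  then v2 is forced to True.
  then v5 is forced to False.
  then v4 is forced to False.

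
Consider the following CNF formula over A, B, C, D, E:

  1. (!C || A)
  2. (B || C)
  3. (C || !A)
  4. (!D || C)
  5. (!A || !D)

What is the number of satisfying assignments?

6

The models are:
  A=0 B=1 C=0 D=0 E=0
  A=0 B=1 C=0 D=0 E=1
  A=1 B=0 C=1 D=0 E=0
  A=1 B=0 C=1 D=0 E=1
  A=1 B=1 C=1 D=0 E=0
  A=1 B=1 C=1 D=0 E=1
That's 6 in total.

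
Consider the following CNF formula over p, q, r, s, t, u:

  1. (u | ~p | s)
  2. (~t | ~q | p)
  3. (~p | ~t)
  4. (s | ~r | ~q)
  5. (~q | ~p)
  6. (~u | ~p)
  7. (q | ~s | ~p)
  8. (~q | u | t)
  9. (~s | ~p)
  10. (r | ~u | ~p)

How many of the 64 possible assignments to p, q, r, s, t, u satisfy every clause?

Case analysis on p and q:
  p=T, q=T: a clause becomes empty — 0.
  p=T, q=F: a clause becomes empty — 0.
  p=F, q=T: remaining (r,s,t,u) ∈ {(F,F,F,T); (F,T,F,T); (T,T,F,T)} — 3.
  p=F, q=F: r, s, t, u free → 2^4 = 16.
Total: 0 + 0 + 3 + 16 = 19.

19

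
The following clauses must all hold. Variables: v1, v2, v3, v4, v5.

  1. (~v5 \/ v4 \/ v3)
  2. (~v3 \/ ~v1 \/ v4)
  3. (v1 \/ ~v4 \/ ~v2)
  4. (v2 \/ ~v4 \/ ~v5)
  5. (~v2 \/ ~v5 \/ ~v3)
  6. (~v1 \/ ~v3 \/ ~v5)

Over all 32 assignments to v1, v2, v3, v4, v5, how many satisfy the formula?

Split on v3, then v4.
  v3=T, v4=T: remaining (v1,v2,v5) ∈ {(F,F,F); (T,F,F); (T,T,F)} — 3.
  v3=T, v4=F: remaining (v1,v2,v5) ∈ {(F,F,F); (F,F,T); (F,T,F)} — 3.
  v3=F, v4=T: remaining (v1,v2,v5) ∈ {(F,F,F); (T,F,F); (T,T,F); (T,T,T)} — 4.
  v3=F, v4=F: remaining (v1,v2,v5) ∈ {(F,F,F); (F,T,F); (T,F,F); (T,T,F)} — 4.
Total: 3 + 3 + 4 + 4 = 14.

14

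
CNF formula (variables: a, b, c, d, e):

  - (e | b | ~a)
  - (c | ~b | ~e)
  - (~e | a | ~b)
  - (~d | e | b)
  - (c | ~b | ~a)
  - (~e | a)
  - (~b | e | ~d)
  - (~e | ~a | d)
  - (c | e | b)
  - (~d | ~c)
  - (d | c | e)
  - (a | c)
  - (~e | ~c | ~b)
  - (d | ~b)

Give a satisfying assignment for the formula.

Try a = False.
  then e is forced to False.
  then c is forced to True.
  then d is forced to False.
  then b is forced to False.

a=F, b=F, c=T, d=F, e=F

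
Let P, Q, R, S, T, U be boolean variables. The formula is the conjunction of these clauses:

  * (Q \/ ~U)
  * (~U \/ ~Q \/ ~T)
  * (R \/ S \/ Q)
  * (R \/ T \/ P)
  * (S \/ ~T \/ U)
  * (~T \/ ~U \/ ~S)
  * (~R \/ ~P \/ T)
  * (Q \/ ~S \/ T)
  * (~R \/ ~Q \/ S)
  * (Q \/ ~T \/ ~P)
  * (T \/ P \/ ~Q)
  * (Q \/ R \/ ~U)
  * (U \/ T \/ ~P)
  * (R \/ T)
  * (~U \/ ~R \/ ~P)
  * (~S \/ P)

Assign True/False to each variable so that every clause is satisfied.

Branch on P: take P = False.
  then S is forced to False.
The remaining clauses are satisfied by Q = False, R = True, T = False, U = False.
Every clause has at least one true literal under this assignment.

P=F, Q=F, R=T, S=F, T=F, U=F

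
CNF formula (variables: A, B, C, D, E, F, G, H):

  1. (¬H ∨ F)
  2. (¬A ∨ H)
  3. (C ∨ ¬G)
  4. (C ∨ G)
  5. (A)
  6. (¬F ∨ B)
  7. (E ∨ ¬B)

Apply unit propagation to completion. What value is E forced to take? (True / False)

Unit clause (A) sets A = True.
In (¬A ∨ H), ¬A is now false; H must hold, so H = True.
From (F ∨ ¬H) and H = True: F = True.
(B ∨ ¬F): since F = True, the clause reduces to (B). B = True.
(¬B ∨ E) with B = True leaves only E, so E = True.

True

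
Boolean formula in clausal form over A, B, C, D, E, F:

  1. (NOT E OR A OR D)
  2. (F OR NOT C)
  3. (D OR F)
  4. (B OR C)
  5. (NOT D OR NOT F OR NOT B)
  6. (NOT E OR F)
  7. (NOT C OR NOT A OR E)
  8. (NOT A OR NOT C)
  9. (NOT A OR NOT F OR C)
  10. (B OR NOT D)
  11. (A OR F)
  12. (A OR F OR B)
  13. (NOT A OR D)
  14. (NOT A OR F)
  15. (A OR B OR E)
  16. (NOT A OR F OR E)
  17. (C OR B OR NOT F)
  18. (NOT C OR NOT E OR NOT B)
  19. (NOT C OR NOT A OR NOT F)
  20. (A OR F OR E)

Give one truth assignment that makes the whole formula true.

A=0, B=1, C=1, D=0, E=0, F=1

Try A = False.
  then F is forced to True.
Set B = True and propagate.
  then D is forced to False.
  then E is forced to False.
C is now unconstrained; take C = True.
Every clause has at least one true literal under this assignment.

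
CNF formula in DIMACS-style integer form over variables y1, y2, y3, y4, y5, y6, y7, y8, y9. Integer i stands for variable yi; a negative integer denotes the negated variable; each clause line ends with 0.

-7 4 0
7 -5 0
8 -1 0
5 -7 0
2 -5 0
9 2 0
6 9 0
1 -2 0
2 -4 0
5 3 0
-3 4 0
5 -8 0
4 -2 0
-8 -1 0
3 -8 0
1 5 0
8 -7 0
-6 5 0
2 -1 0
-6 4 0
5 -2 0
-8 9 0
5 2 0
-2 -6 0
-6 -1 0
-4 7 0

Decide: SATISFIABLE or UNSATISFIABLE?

UNSATISFIABLE

y2 = True:
  propagation gives y1=True, y8=True; an empty clause results — contradiction.
y2 = False:
  propagation gives y5=False; an empty clause results — contradiction.
Every branch closes, so no satisfying assignment exists.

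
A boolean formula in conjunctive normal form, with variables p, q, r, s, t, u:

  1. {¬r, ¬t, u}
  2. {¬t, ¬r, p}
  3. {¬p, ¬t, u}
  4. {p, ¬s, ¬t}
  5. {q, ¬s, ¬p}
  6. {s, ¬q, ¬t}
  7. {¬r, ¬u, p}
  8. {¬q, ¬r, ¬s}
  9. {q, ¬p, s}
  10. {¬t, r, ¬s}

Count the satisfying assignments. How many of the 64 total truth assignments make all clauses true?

Split on p, then s.
  p=1, s=1: remaining (q,r,t,u) ∈ {(1,0,0,0); (1,0,0,1)} — 2.
  p=1, s=0: remaining (q,r,t,u) ∈ {(1,0,0,0); (1,0,0,1); (1,1,0,0); (1,1,0,1)} — 4.
  p=0, s=1: 5 of the 16 assignments to (q,r,t,u) work.
  p=0, s=0: 8 of the 16 assignments to (q,r,t,u) work.
Total: 2 + 4 + 5 + 8 = 19.

19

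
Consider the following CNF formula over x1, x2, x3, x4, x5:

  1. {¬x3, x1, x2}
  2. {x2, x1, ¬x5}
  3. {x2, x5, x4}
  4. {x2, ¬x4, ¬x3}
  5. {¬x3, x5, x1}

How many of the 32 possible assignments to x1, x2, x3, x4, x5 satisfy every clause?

19

Split on x2, then x1.
  x2=1, x1=1: x3, x4, x5 free → 2^3 = 8.
  x2=1, x1=0: x4 free; 3 ways for (x3,x5) × 2^1 = 6.
  x2=0, x1=1: remaining (x3,x4,x5) ∈ {(0,0,1); (0,1,0); (0,1,1); (1,0,1)} — 4.
  x2=0, x1=0: remaining (x3,x4,x5) ∈ {(0,1,0)} — 1.
Total: 8 + 6 + 4 + 1 = 19.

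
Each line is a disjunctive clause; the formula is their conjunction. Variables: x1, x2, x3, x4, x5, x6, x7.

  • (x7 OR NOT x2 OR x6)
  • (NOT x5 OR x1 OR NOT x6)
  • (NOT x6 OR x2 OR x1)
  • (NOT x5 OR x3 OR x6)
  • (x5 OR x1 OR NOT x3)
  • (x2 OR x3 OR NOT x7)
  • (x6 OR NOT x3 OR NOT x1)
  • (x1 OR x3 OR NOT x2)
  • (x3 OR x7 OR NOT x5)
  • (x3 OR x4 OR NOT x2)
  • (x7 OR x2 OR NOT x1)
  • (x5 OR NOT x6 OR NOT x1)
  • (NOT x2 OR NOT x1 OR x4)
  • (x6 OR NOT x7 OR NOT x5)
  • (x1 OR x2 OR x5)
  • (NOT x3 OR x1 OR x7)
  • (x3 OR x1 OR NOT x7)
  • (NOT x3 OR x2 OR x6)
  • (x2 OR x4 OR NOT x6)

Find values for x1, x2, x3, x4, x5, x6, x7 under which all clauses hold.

x1=T, x2=T, x3=T, x4=T, x5=T, x6=T, x7=F

x4 occurs only positively in the remaining clauses — set x4 = True.
Branch on x1: take x1 = True.
For the remaining variables, x2 = True, x3 = True, x5 = True, x6 = True, x7 = False works.
Every clause has at least one true literal under this assignment.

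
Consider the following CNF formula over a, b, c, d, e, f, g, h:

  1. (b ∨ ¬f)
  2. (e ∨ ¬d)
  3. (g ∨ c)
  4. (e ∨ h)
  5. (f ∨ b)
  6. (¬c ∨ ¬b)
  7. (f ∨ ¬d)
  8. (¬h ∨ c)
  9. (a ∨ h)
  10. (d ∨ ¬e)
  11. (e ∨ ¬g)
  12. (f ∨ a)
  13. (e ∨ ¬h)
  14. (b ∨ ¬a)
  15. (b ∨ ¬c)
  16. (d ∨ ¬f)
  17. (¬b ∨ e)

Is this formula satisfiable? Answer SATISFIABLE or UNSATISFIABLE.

SATISFIABLE

Branch on a: take a = True.
  then b is forced to True.
  then c is forced to False.
  then g is forced to True.
  then h is forced to False.
  then e is forced to True.
  then d is forced to True.
  then f is forced to True.
Every clause has at least one true literal under this assignment.
So a=True, b=True, c=False, d=True, e=True, f=True, g=True, h=False is a satisfying assignment.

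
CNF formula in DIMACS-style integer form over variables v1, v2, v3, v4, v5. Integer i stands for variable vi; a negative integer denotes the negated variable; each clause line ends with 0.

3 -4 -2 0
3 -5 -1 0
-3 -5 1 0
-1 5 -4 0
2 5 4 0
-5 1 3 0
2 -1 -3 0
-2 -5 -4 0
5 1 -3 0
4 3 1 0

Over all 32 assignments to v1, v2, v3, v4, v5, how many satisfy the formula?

4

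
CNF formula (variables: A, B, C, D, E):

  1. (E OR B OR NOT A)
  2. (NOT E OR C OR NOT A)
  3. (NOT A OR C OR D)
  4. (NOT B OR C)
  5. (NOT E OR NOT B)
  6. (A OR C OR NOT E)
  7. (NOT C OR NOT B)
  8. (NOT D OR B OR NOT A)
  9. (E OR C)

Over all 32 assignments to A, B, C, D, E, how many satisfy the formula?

5

Satisfying assignments:
  A=0 B=0 C=1 D=0 E=0
  A=0 B=0 C=1 D=0 E=1
  A=0 B=0 C=1 D=1 E=0
  A=0 B=0 C=1 D=1 E=1
  A=1 B=0 C=1 D=0 E=1
Count: 5.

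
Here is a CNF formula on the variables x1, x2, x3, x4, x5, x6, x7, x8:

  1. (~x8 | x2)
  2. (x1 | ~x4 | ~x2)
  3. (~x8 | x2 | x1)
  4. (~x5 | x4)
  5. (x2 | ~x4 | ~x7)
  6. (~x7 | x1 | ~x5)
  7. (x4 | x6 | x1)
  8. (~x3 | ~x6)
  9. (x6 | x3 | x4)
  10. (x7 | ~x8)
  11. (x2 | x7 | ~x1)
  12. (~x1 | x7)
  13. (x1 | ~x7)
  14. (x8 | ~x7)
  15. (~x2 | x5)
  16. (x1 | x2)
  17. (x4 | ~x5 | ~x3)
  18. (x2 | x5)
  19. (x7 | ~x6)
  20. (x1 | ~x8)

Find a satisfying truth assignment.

Try x1 = True.
  then x7 is forced to True.
  then x8 is forced to True.
  then x2 is forced to True.
  then x5 is forced to True.
  then x4 is forced to True.
For the remaining variables, x3 = False, x6 = True works.
Check each clause:
  1. (~x8 | x2) — x2 is true.
  2. (~x2 | x1 | ~x4) — x1 is true.
  3. (x1 | x2 | ~x8) — x1 is true.
  4. (~x5 | x4) — x4 is true.
  5. (~x7 | ~x4 | x2) — x2 is true.
  6. (x1 | ~x5 | ~x7) — x1 is true.
  7. (x6 | x1 | x4) — x1 is true.
  8. (~x6 | ~x3) — ~x3 is true.
  9. (x6 | x3 | x4) — x4 is true.
  10. (x7 | ~x8) — x7 is true.
  11. (~x1 | x7 | x2) — x2 is true.
  12. (~x1 | x7) — x7 is true.
  13. (~x7 | x1) — x1 is true.
  14. (~x7 | x8) — x8 is true.
  15. (x5 | ~x2) — x5 is true.
  16. (x1 | x2) — x1 is true.
  17. (~x3 | ~x5 | x4) — x4 is true.
  18. (x2 | x5) — x2 is true.
  19. (~x6 | x7) — x7 is true.
  20. (x1 | ~x8) — x1 is true.

x1=True, x2=True, x3=False, x4=True, x5=True, x6=True, x7=True, x8=True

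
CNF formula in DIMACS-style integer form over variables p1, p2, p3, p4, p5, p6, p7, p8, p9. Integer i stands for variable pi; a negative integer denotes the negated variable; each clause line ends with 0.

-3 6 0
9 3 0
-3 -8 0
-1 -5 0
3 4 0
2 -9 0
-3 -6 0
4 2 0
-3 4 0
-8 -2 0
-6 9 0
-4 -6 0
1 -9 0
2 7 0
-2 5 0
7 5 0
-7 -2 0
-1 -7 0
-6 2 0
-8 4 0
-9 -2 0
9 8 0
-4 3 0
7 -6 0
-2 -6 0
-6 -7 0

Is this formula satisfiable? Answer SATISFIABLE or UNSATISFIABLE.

p2 = True:
  propagation gives p8=False, p5=True, p1=False, p9=False; an empty clause results — contradiction.
p2 = False:
  propagation gives p9=False, p3=True, p6=True; an empty clause results — contradiction.
Every branch closes, so no satisfying assignment exists.

UNSATISFIABLE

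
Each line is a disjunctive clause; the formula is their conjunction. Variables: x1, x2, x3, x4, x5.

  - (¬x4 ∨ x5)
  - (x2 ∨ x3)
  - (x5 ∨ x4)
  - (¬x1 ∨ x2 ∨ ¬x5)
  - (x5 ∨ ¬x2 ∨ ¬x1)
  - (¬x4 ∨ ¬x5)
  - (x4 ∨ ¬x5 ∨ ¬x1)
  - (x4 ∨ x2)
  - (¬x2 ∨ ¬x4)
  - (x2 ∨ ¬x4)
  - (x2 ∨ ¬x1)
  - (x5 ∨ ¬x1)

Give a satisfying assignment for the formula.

x1=0  x2=1  x3=0  x4=0  x5=1

x1 occurs only negated in the remaining clauses — set x1 = False.
Set x2 = True and propagate.
  then x4 is forced to False.
  then x5 is forced to True.
x3 is now unconstrained; take x3 = False.
Check each clause:
  1. (x5 ∨ ¬x4) — ¬x4 is true.
  2. (x2 ∨ x3) — x2 is true.
  3. (x4 ∨ x5) — x5 is true.
  4. (x2 ∨ ¬x5 ∨ ¬x1) — x2 is true.
  5. (¬x1 ∨ ¬x2 ∨ x5) — x5 is true.
  6. (¬x4 ∨ ¬x5) — ¬x4 is true.
  7. (¬x1 ∨ ¬x5 ∨ x4) — ¬x1 is true.
  8. (x4 ∨ x2) — x2 is true.
  9. (¬x4 ∨ ¬x2) — ¬x4 is true.
  10. (¬x4 ∨ x2) — x2 is true.
  11. (x2 ∨ ¬x1) — x2 is true.
  12. (x5 ∨ ¬x1) — x5 is true.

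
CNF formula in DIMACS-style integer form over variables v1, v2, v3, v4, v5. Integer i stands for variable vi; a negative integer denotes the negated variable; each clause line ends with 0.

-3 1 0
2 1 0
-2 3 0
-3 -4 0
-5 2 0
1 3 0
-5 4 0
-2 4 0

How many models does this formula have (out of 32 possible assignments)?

3

The models are:
  v1=1 v2=0 v3=0 v4=0 v5=0
  v1=1 v2=0 v3=0 v4=1 v5=0
  v1=1 v2=0 v3=1 v4=0 v5=0
That's 3 in total.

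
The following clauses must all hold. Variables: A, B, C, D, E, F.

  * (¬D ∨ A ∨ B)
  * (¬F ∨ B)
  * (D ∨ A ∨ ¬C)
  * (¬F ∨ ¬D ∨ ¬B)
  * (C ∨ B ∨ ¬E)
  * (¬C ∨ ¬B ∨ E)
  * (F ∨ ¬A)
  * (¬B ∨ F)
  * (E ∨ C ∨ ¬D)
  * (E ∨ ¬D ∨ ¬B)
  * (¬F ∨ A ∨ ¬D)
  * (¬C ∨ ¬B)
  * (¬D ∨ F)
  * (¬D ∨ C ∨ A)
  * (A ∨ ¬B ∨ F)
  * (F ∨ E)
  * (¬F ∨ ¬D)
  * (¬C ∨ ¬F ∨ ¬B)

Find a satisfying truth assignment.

Try A = False.
Branch on B: take B = True.
  then F is forced to True.
  then D is forced to False.
  then C is forced to False.
E is now unconstrained; take E = True.

A = False  B = True  C = False  D = False  E = True  F = True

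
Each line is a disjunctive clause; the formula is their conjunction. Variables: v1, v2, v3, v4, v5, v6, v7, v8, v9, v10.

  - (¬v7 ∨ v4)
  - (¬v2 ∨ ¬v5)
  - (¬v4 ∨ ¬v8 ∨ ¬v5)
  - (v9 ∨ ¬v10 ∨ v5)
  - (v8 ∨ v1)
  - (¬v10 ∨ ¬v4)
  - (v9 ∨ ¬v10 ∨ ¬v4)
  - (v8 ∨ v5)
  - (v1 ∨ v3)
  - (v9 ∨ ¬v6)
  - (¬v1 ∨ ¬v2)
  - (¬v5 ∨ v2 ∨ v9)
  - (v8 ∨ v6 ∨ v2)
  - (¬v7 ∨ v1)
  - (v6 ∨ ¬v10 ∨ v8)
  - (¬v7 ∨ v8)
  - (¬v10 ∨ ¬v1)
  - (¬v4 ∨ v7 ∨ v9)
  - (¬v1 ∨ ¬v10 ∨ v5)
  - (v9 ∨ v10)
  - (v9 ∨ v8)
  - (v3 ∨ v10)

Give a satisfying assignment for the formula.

Pure literal: v3 appears only positively; assign v3 = True.
Pure literal: v9 appears only positively; assign v9 = True.
Branch on v1: take v1 = False.
  then v8 is forced to True.
  then v7 is forced to False.
Set v2 = False and propagate.
Set v4 = True and propagate.
  then v5 is forced to False.
  then v10 is forced to False.
v6 is now unconstrained; take v6 = False.
Check each clause:
  1. (v4 ∨ ¬v7) — ¬v7 is true.
  2. (¬v2 ∨ ¬v5) — ¬v5 is true.
  3. (¬v8 ∨ ¬v5 ∨ ¬v4) — ¬v5 is true.
  4. (v5 ∨ v9 ∨ ¬v10) — v9 is true.
  5. (v1 ∨ v8) — v8 is true.
  6. (¬v4 ∨ ¬v10) — ¬v10 is true.
  7. (v9 ∨ ¬v4 ∨ ¬v10) — v9 is true.
  8. (v8 ∨ v5) — v8 is true.
  9. (v3 ∨ v1) — v3 is true.
  10. (¬v6 ∨ v9) — v9 is true.
  11. (¬v2 ∨ ¬v1) — ¬v1 is true.
  12. (¬v5 ∨ v9 ∨ v2) — v9 is true.
  13. (v2 ∨ v8 ∨ v6) — v8 is true.
  14. (v1 ∨ ¬v7) — ¬v7 is true.
  15. (v8 ∨ ¬v10 ∨ v6) — v8 is true.
  16. (v8 ∨ ¬v7) — v8 is true.
  17. (¬v10 ∨ ¬v1) — ¬v1 is true.
  18. (v9 ∨ v7 ∨ ¬v4) — v9 is true.
  19. (¬v10 ∨ v5 ∨ ¬v1) — ¬v1 is true.
  20. (v10 ∨ v9) — v9 is true.
  21. (v8 ∨ v9) — v8 is true.
  22. (v3 ∨ v10) — v3 is true.

v1=False, v2=False, v3=True, v4=True, v5=False, v6=False, v7=False, v8=True, v9=True, v10=False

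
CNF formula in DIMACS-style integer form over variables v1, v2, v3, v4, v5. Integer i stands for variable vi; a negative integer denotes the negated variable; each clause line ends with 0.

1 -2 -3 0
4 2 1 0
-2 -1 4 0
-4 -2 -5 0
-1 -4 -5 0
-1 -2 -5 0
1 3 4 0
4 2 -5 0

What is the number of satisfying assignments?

11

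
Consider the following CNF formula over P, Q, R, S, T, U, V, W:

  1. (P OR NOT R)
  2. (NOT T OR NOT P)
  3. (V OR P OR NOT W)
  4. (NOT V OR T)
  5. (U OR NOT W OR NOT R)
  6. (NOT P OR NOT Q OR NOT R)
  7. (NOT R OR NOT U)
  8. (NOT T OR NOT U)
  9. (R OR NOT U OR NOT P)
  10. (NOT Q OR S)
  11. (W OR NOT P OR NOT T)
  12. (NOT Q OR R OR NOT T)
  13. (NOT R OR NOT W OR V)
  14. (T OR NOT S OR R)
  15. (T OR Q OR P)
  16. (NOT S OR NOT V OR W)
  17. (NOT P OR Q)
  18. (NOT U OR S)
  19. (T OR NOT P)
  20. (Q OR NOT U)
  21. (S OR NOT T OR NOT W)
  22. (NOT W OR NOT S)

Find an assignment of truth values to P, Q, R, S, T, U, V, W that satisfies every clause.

P = F, Q = F, R = F, S = T, T = T, U = F, V = F, W = F

Check each clause:
  1. (P OR NOT R) — NOT R is true.
  2. (NOT P OR NOT T) — NOT P is true.
  3. (V OR P OR NOT W) — NOT W is true.
  4. (NOT V OR T) — NOT V is true.
  5. (U OR NOT W OR NOT R) — NOT W is true.
  6. (NOT R OR NOT P OR NOT Q) — NOT R is true.
  7. (NOT U OR NOT R) — NOT U is true.
  8. (NOT T OR NOT U) — NOT U is true.
  9. (NOT P OR R OR NOT U) — NOT U is true.
  10. (S OR NOT Q) — S is true.
  11. (W OR NOT T OR NOT P) — NOT P is true.
  12. (R OR NOT Q OR NOT T) — NOT Q is true.
  13. (NOT W OR NOT R OR V) — NOT W is true.
  14. (R OR T OR NOT S) — T is true.
  15. (P OR Q OR T) — T is true.
  16. (W OR NOT V OR NOT S) — NOT V is true.
  17. (Q OR NOT P) — NOT P is true.
  18. (NOT U OR S) — NOT U is true.
  19. (T OR NOT P) — T is true.
  20. (Q OR NOT U) — NOT U is true.
  21. (NOT W OR NOT T OR S) — NOT W is true.
  22. (NOT S OR NOT W) — NOT W is true.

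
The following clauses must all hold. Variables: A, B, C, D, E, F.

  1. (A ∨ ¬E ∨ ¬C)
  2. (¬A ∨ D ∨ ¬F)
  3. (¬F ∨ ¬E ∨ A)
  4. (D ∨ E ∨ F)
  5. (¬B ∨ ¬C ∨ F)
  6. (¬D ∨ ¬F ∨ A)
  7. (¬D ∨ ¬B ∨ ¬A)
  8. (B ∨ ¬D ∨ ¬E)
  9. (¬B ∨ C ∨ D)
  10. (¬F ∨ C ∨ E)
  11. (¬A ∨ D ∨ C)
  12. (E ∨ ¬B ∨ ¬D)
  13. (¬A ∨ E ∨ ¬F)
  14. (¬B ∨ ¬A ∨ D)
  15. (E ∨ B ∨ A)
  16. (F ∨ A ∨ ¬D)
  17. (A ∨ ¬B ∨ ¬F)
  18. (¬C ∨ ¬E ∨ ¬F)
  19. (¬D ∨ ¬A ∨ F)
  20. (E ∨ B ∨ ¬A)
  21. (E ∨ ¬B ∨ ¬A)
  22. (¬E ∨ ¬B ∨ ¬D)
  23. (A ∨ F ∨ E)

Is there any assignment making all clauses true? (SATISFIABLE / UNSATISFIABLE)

SATISFIABLE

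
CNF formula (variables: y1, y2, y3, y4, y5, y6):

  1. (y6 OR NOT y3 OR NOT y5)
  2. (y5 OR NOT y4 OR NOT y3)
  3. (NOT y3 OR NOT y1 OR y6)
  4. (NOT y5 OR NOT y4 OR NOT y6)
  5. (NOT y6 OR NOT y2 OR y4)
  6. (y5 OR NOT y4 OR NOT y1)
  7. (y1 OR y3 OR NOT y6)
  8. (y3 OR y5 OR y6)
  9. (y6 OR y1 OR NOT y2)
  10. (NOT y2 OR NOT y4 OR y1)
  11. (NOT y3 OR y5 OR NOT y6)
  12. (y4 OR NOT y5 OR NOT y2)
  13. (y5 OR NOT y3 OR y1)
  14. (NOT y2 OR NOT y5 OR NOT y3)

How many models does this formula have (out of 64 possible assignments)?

Split on y5, then y3.
  y5=1, y3=1: remaining (y1,y2,y4,y6) ∈ {(0,0,0,1); (1,0,0,1)} — 2.
  y5=1, y3=0: 6 of the 16 assignments to (y1,y2,y4,y6) work.
  y5=0, y3=1: a clause becomes empty — 0.
  y5=0, y3=0: remaining (y1,y2,y4,y6) ∈ {(1,0,0,1)} — 1.
Total: 2 + 6 + 0 + 1 = 9.

9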